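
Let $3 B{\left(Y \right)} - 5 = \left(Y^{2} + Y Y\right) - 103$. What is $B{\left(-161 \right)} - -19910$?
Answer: $37158$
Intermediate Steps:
$B{\left(Y \right)} = - \frac{98}{3} + \frac{2 Y^{2}}{3}$ ($B{\left(Y \right)} = \frac{5}{3} + \frac{\left(Y^{2} + Y Y\right) - 103}{3} = \frac{5}{3} + \frac{\left(Y^{2} + Y^{2}\right) - 103}{3} = \frac{5}{3} + \frac{2 Y^{2} - 103}{3} = \frac{5}{3} + \frac{-103 + 2 Y^{2}}{3} = \frac{5}{3} + \left(- \frac{103}{3} + \frac{2 Y^{2}}{3}\right) = - \frac{98}{3} + \frac{2 Y^{2}}{3}$)
$B{\left(-161 \right)} - -19910 = \left(- \frac{98}{3} + \frac{2 \left(-161\right)^{2}}{3}\right) - -19910 = \left(- \frac{98}{3} + \frac{2}{3} \cdot 25921\right) + 19910 = \left(- \frac{98}{3} + \frac{51842}{3}\right) + 19910 = 17248 + 19910 = 37158$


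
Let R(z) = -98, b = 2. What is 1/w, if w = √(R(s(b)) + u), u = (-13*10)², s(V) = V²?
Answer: √16802/16802 ≈ 0.0077147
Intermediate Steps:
u = 16900 (u = (-130)² = 16900)
w = √16802 (w = √(-98 + 16900) = √16802 ≈ 129.62)
1/w = 1/(√16802) = √16802/16802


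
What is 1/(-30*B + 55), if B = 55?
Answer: -1/1595 ≈ -0.00062696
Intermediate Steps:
1/(-30*B + 55) = 1/(-30*55 + 55) = 1/(-1650 + 55) = 1/(-1595) = -1/1595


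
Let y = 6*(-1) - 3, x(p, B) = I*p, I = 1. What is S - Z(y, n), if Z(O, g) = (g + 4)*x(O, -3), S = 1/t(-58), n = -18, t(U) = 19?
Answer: -2393/19 ≈ -125.95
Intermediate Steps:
x(p, B) = p (x(p, B) = 1*p = p)
S = 1/19 ≈ 0.052632
y = -9 (y = -6 - 3 = -9)
Z(O, g) = O*(4 + g) (Z(O, g) = (g + 4)*O = (4 + g)*O = O*(4 + g))
S - Z(y, n) = 1/19 - (-9)*(4 - 18) = 1/19 - (-9)*(-14) = 1/19 - 1*126 = 1/19 - 126 = -2393/19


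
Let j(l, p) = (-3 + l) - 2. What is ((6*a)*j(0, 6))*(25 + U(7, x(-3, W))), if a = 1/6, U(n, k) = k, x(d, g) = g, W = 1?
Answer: -130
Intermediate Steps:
j(l, p) = -5 + l
a = 1/6 ≈ 0.16667
((6*a)*j(0, 6))*(25 + U(7, x(-3, W))) = ((6*(1/6))*(-5 + 0))*(25 + 1) = (1*(-5))*26 = -5*26 = -130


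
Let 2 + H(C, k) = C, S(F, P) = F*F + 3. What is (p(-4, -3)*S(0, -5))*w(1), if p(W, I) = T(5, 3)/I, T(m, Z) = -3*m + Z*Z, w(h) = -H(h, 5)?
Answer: 6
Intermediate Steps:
S(F, P) = 3 + F² (S(F, P) = F² + 3 = 3 + F²)
H(C, k) = -2 + C
w(h) = 2 - h (w(h) = -(-2 + h) = 2 - h)
T(m, Z) = Z² - 3*m (T(m, Z) = -3*m + Z² = Z² - 3*m)
p(W, I) = -6/I (p(W, I) = (3² - 3*5)/I = (9 - 15)/I = -6/I)
(p(-4, -3)*S(0, -5))*w(1) = ((-6/(-3))*(3 + 0²))*(2 - 1*1) = ((-6*(-⅓))*(3 + 0))*(2 - 1) = (2*3)*1 = 6*1 = 6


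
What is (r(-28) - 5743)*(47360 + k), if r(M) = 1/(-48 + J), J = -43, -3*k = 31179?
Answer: -2759924534/13 ≈ -2.1230e+8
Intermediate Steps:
k = -10393 (k = -⅓*31179 = -10393)
r(M) = -1/91 (r(M) = 1/(-48 - 43) = 1/(-91) = -1/91)
(r(-28) - 5743)*(47360 + k) = (-1/91 - 5743)*(47360 - 10393) = -522614/91*36967 = -2759924534/13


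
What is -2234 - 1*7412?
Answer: -9646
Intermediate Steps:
-2234 - 1*7412 = -2234 - 7412 = -9646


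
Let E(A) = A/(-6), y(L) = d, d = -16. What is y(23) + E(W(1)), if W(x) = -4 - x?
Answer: -91/6 ≈ -15.167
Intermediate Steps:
y(L) = -16
E(A) = -A/6 (E(A) = A*(-⅙) = -A/6)
y(23) + E(W(1)) = -16 - (-4 - 1*1)/6 = -16 - (-4 - 1)/6 = -16 - ⅙*(-5) = -16 + ⅚ = -91/6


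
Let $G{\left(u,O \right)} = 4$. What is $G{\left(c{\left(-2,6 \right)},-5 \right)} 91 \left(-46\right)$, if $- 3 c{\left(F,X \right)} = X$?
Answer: $-16744$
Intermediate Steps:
$c{\left(F,X \right)} = - \frac{X}{3}$
$G{\left(c{\left(-2,6 \right)},-5 \right)} 91 \left(-46\right) = 4 \cdot 91 \left(-46\right) = 364 \left(-46\right) = -16744$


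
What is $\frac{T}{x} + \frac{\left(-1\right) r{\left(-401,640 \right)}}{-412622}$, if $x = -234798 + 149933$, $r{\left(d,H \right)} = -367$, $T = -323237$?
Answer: $\frac{133343551959}{35017166030} \approx 3.8079$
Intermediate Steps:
$x = -84865$
$\frac{T}{x} + \frac{\left(-1\right) r{\left(-401,640 \right)}}{-412622} = - \frac{323237}{-84865} + \frac{\left(-1\right) \left(-367\right)}{-412622} = \left(-323237\right) \left(- \frac{1}{84865}\right) + 367 \left(- \frac{1}{412622}\right) = \frac{323237}{84865} - \frac{367}{412622} = \frac{133343551959}{35017166030}$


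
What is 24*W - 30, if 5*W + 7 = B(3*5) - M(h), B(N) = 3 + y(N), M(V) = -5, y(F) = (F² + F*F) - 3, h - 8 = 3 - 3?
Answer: 10602/5 ≈ 2120.4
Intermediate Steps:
h = 8 (h = 8 + (3 - 3) = 8 + 0 = 8)
y(F) = -3 + 2*F² (y(F) = (F² + F²) - 3 = 2*F² - 3 = -3 + 2*F²)
B(N) = 2*N² (B(N) = 3 + (-3 + 2*N²) = 2*N²)
W = 448/5 (W = -7/5 + (2*(3*5)² - 1*(-5))/5 = -7/5 + (2*15² + 5)/5 = -7/5 + (2*225 + 5)/5 = -7/5 + (450 + 5)/5 = -7/5 + (⅕)*455 = -7/5 + 91 = 448/5 ≈ 89.600)
24*W - 30 = 24*(448/5) - 30 = 10752/5 - 30 = 10602/5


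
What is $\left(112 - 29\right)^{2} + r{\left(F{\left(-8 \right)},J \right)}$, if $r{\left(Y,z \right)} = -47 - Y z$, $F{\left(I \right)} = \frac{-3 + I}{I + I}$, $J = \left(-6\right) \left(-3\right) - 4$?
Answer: $\frac{54659}{8} \approx 6832.4$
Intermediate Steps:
$J = 14$ ($J = 18 - 4 = 14$)
$F{\left(I \right)} = \frac{-3 + I}{2 I}$
$r{\left(Y,z \right)} = -47 - Y z$
$\left(112 - 29\right)^{2} + r{\left(F{\left(-8 \right)},J \right)} = \left(112 - 29\right)^{2} - \left(47 + \frac{-3 - 8}{2 \left(-8\right)} 14\right) = 83^{2} - \left(47 + \frac{1}{2} \left(- \frac{1}{8}\right) \left(-11\right) 14\right) = 6889 - \left(47 + \frac{11}{16} \cdot 14\right) = 6889 - \frac{453}{8} = \frac{54659}{8}$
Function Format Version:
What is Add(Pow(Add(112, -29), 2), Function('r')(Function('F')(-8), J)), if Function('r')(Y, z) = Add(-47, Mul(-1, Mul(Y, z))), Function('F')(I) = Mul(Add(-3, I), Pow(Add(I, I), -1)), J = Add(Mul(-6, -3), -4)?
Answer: Rational(54659, 8) ≈ 6832.4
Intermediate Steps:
J = 14 (J = Add(18, -4) = 14)
Function('F')(I) = Mul(Rational(1, 2), Pow(I, -1), Add(-3, I)) (Function('F')(I) = Mul(Add(-3, I), Pow(Mul(2, I), -1)) = Mul(Add(-3, I), Mul(Rational(1, 2), Pow(I, -1))) = Mul(Rational(1, 2), Pow(I, -1), Add(-3, I)))
Function('r')(Y, z) = Add(-47, Mul(-1, Y, z))
Add(Pow(Add(112, -29), 2), Function('r')(Function('F')(-8), J)) = Add(Pow(Add(112, -29), 2), Add(-47, Mul(-1, Mul(Rational(1, 2), Pow(-8, -1), Add(-3, -8)), 14))) = Add(Pow(83, 2), Add(-47, Mul(-1, Mul(Rational(1, 2), Rational(-1, 8), -11), 14))) = Add(6889, Add(-47, Mul(-1, Rational(11, 16), 14))) = Add(6889, Add(-47, Rational(-77, 8))) = Add(6889, Rational(-453, 8)) = Rational(54659, 8)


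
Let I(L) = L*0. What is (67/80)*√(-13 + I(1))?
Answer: 67*I*√13/80 ≈ 3.0196*I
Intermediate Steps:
I(L) = 0
(67/80)*√(-13 + I(1)) = (67/80)*√(-13 + 0) = (67*(1/80))*√(-13) = 67*(I*√13)/80 = 67*I*√13/80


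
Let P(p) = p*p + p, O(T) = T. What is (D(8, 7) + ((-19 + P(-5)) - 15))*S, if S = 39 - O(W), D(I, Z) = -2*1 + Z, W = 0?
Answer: -351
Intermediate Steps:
P(p) = p + p² (P(p) = p² + p = p + p²)
D(I, Z) = -2 + Z
S = 39 (S = 39 - 1*0 = 39 + 0 = 39)
(D(8, 7) + ((-19 + P(-5)) - 15))*S = ((-2 + 7) + ((-19 - 5*(1 - 5)) - 15))*39 = (5 + ((-19 - 5*(-4)) - 15))*39 = (5 + ((-19 + 20) - 15))*39 = (5 + (1 - 15))*39 = (5 - 14)*39 = -9*39 = -351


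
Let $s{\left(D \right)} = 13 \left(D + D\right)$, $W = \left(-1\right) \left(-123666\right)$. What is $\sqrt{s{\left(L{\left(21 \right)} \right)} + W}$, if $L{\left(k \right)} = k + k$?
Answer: $3 \sqrt{13862} \approx 353.21$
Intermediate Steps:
$L{\left(k \right)} = 2 k$
$W = 123666$
$s{\left(D \right)} = 26 D$ ($s{\left(D \right)} = 13 \cdot 2 D = 26 D$)
$\sqrt{s{\left(L{\left(21 \right)} \right)} + W} = \sqrt{26 \cdot 2 \cdot 21 + 123666} = \sqrt{26 \cdot 42 + 123666} = \sqrt{1092 + 123666} = \sqrt{124758} = 3 \sqrt{13862}$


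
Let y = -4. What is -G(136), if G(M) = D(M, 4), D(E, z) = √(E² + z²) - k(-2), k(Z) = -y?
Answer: 4 - 4*√1157 ≈ -132.06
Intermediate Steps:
k(Z) = 4 (k(Z) = -1*(-4) = 4)
D(E, z) = -4 + √(E² + z²) (D(E, z) = √(E² + z²) - 1*4 = √(E² + z²) - 4 = -4 + √(E² + z²))
G(M) = -4 + √(16 + M²) (G(M) = -4 + √(M² + 4²) = -4 + √(M² + 16) = -4 + √(16 + M²))
-G(136) = -(-4 + √(16 + 136²)) = -(-4 + √(16 + 18496)) = -(-4 + √18512) = -(-4 + 4*√1157) = 4 - 4*√1157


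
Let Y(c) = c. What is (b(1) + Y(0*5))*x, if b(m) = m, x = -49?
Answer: -49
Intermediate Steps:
(b(1) + Y(0*5))*x = (1 + 0*5)*(-49) = (1 + 0)*(-49) = 1*(-49) = -49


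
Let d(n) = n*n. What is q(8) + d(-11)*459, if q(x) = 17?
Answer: 55556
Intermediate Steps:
d(n) = n**2
q(8) + d(-11)*459 = 17 + (-11)**2*459 = 17 + 121*459 = 17 + 55539 = 55556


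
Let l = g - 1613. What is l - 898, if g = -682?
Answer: -3193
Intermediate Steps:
l = -2295 (l = -682 - 1613 = -2295)
l - 898 = -2295 - 898 = -3193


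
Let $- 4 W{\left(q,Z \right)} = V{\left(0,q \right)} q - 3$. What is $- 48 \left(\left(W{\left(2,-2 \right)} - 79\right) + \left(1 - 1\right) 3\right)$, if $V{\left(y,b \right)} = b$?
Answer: $3804$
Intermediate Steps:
$W{\left(q,Z \right)} = \frac{3}{4} - \frac{q^{2}}{4}$ ($W{\left(q,Z \right)} = - \frac{q q - 3}{4} = - \frac{q^{2} - 3}{4} = - \frac{-3 + q^{2}}{4} = \frac{3}{4} - \frac{q^{2}}{4}$)
$- 48 \left(\left(W{\left(2,-2 \right)} - 79\right) + \left(1 - 1\right) 3\right) = - 48 \left(\left(\left(\frac{3}{4} - \frac{2^{2}}{4}\right) - 79\right) + \left(1 - 1\right) 3\right) = - 48 \left(\left(\left(\frac{3}{4} - 1\right) - 79\right) + 0 \cdot 3\right) = - 48 \left(\left(\left(\frac{3}{4} - 1\right) - 79\right) + 0\right) = - 48 \left(\left(- \frac{1}{4} - 79\right) + 0\right) = - 48 \left(- \frac{317}{4} + 0\right) = \left(-48\right) \left(- \frac{317}{4}\right) = 3804$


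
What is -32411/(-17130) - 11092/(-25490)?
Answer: 20323247/8732874 ≈ 2.3272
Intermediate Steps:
-32411/(-17130) - 11092/(-25490) = -32411*(-1/17130) - 11092*(-1/25490) = 32411/17130 + 5546/12745 = 20323247/8732874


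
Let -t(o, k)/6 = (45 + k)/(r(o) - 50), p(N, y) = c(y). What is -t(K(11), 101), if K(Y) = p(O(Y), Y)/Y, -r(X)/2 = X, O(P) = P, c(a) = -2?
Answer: -1606/91 ≈ -17.648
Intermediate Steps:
p(N, y) = -2
r(X) = -2*X
K(Y) = -2/Y
t(o, k) = -6*(45 + k)/(-50 - 2*o) (t(o, k) = -6*(45 + k)/(-2*o - 50) = -6*(45 + k)/(-50 - 2*o))
-t(K(11), 101) = -3*(45 + 101)/(25 - 2/11) = -3*146/(25 - 2*1/11) = -3*146/(25 - 2/11) = -3*146/273/11 = -3*11*146/273 = -1*1606/91 = -1606/91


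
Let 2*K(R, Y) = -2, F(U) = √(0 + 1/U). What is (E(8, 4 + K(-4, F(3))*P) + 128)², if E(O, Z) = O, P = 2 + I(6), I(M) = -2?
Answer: 18496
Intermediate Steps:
F(U) = √(1/U)
K(R, Y) = -1 (K(R, Y) = (½)*(-2) = -1)
P = 0 (P = 2 - 2 = 0)
(E(8, 4 + K(-4, F(3))*P) + 128)² = (8 + 128)² = 136² = 18496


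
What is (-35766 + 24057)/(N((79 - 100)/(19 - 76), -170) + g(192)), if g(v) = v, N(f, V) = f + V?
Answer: -222471/425 ≈ -523.46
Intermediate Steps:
N(f, V) = V + f
(-35766 + 24057)/(N((79 - 100)/(19 - 76), -170) + g(192)) = (-35766 + 24057)/((-170 + (79 - 100)/(19 - 76)) + 192) = -11709/((-170 - 21/(-57)) + 192) = -11709/((-170 - 21*(-1/57)) + 192) = -11709/((-170 + 7/19) + 192) = -11709/(-3223/19 + 192) = -11709/425/19 = -11709*19/425 = -222471/425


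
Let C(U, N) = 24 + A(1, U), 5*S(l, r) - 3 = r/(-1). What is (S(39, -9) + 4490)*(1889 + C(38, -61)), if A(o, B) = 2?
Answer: 8602946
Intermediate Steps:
S(l, r) = 3/5 - r/5 (S(l, r) = 3/5 + (r/(-1))/5 = 3/5 + (r*(-1))/5 = 3/5 + (-r)/5 = 3/5 - r/5)
C(U, N) = 26 (C(U, N) = 24 + 2 = 26)
(S(39, -9) + 4490)*(1889 + C(38, -61)) = ((3/5 - 1/5*(-9)) + 4490)*(1889 + 26) = ((3/5 + 9/5) + 4490)*1915 = (12/5 + 4490)*1915 = (22462/5)*1915 = 8602946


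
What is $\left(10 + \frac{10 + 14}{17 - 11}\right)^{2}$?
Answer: $196$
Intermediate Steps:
$\left(10 + \frac{10 + 14}{17 - 11}\right)^{2} = \left(10 + \frac{24}{6}\right)^{2} = \left(10 + 24 \cdot \frac{1}{6}\right)^{2} = \left(10 + 4\right)^{2} = 14^{2} = 196$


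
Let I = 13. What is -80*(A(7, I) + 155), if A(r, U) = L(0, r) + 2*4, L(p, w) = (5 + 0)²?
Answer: -15040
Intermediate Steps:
L(p, w) = 25 (L(p, w) = 5² = 25)
A(r, U) = 33 (A(r, U) = 25 + 2*4 = 25 + 8 = 33)
-80*(A(7, I) + 155) = -80*(33 + 155) = -80*188 = -15040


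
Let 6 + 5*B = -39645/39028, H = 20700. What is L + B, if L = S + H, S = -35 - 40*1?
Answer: 4024488687/195140 ≈ 20624.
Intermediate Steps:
S = -75 (S = -35 - 40 = -75)
L = 20625 (L = -75 + 20700 = 20625)
B = -273813/195140 (B = -6/5 + (-39645/39028)/5 = -6/5 + (-39645*1/39028)/5 = -6/5 + (⅕)*(-39645/39028) = -6/5 - 7929/39028 = -273813/195140 ≈ -1.4032)
L + B = 20625 - 273813/195140 = 4024488687/195140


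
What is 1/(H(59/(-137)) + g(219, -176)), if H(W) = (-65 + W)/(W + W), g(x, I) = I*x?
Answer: -59/2269614 ≈ -2.5996e-5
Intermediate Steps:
H(W) = (-65 + W)/(2*W) (H(W) = (-65 + W)/((2*W)) = (-65 + W)*(1/(2*W)) = (-65 + W)/(2*W))
1/(H(59/(-137)) + g(219, -176)) = 1/((-65 + 59/(-137))/(2*((59/(-137)))) - 176*219) = 1/((-65 + 59*(-1/137))/(2*((59*(-1/137)))) - 38544) = 1/((-65 - 59/137)/(2*(-59/137)) - 38544) = 1/((1/2)*(-137/59)*(-8964/137) - 38544) = 1/(4482/59 - 38544) = 1/(-2269614/59) = -59/2269614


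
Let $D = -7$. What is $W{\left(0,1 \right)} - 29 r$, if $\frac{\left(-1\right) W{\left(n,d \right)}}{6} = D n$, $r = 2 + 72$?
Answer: $-2146$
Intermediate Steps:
$r = 74$
$W{\left(n,d \right)} = 42 n$ ($W{\left(n,d \right)} = - 6 \left(- 7 n\right) = 42 n$)
$W{\left(0,1 \right)} - 29 r = 42 \cdot 0 - 2146 = 0 - 2146 = -2146$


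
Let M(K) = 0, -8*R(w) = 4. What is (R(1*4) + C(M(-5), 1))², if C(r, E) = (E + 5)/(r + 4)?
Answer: 1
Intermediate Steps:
R(w) = -½ (R(w) = -⅛*4 = -½)
C(r, E) = (5 + E)/(4 + r)
(R(1*4) + C(M(-5), 1))² = (-½ + (5 + 1)/(4 + 0))² = (-½ + 6/4)² = (-½ + (¼)*6)² = (-½ + 3/2)² = 1² = 1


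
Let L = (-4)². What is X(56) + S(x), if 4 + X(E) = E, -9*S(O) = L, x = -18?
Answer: 452/9 ≈ 50.222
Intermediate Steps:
L = 16
S(O) = -16/9 (S(O) = -⅑*16 = -16/9)
X(E) = -4 + E
X(56) + S(x) = (-4 + 56) - 16/9 = 52 - 16/9 = 452/9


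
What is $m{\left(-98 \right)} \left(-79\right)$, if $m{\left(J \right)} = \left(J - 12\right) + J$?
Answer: $16432$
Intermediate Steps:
$m{\left(J \right)} = -12 + 2 J$ ($m{\left(J \right)} = \left(-12 + J\right) + J = -12 + 2 J$)
$m{\left(-98 \right)} \left(-79\right) = \left(-12 + 2 \left(-98\right)\right) \left(-79\right) = \left(-12 - 196\right) \left(-79\right) = \left(-208\right) \left(-79\right) = 16432$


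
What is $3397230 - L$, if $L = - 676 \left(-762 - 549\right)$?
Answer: $2510994$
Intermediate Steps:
$L = 886236$ ($L = - 676 \left(-762 - 549\right) = \left(-676\right) \left(-1311\right) = 886236$)
$3397230 - L = 3397230 - 886236 = 2510994$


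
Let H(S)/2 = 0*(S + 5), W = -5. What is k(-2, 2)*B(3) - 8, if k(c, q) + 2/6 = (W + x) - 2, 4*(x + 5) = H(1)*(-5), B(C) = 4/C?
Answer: -220/9 ≈ -24.444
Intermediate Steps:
H(S) = 0 (H(S) = 2*(0*(S + 5)) = 2*(0*(5 + S)) = 2*0 = 0)
x = -5 (x = -5 + (0*(-5))/4 = -5 + (¼)*0 = -5 + 0 = -5)
k(c, q) = -37/3 (k(c, q) = -⅓ + ((-5 - 5) - 2) = -⅓ + (-10 - 2) = -⅓ - 12 = -37/3)
k(-2, 2)*B(3) - 8 = -148/(3*3) - 8 = -37/3*4/3 - 8 = -148/9 - 8 = -220/9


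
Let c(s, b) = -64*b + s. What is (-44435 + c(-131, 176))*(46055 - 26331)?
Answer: -1101190920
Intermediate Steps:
c(s, b) = s - 64*b
(-44435 + c(-131, 176))*(46055 - 26331) = (-44435 + (-131 - 64*176))*(46055 - 26331) = (-44435 + (-131 - 11264))*19724 = (-44435 - 11395)*19724 = -55830*19724 = -1101190920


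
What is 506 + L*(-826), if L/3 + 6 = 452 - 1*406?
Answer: -98614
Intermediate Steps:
L = 120 (L = -18 + 3*(452 - 1*406) = -18 + 3*(452 - 406) = -18 + 3*46 = -18 + 138 = 120)
506 + L*(-826) = 506 + 120*(-826) = 506 - 99120 = -98614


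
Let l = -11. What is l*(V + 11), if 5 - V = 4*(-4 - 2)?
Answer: -440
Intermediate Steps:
V = 29 (V = 5 - 4*(-4 - 2) = 5 - 4*(-6) = 5 - 1*(-24) = 5 + 24 = 29)
l*(V + 11) = -11*(29 + 11) = -11*40 = -440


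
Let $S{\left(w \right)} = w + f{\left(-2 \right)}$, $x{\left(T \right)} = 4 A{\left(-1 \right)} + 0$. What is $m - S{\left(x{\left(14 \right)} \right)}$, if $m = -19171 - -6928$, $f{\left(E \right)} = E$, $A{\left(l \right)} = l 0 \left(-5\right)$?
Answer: $-12241$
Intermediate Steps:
$A{\left(l \right)} = 0$ ($A{\left(l \right)} = 0 \left(-5\right) = 0$)
$x{\left(T \right)} = 0$ ($x{\left(T \right)} = 4 \cdot 0 + 0 = 0 + 0 = 0$)
$m = -12243$ ($m = -19171 + 6928 = -12243$)
$S{\left(w \right)} = -2 + w$ ($S{\left(w \right)} = w - 2 = -2 + w$)
$m - S{\left(x{\left(14 \right)} \right)} = -12243 - \left(-2 + 0\right) = -12243 - -2 = -12243 + 2 = -12241$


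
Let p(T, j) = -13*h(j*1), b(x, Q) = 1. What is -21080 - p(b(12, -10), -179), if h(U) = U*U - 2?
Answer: 395427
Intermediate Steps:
h(U) = -2 + U² (h(U) = U² - 2 = -2 + U²)
p(T, j) = 26 - 13*j² (p(T, j) = -13*(-2 + (j*1)²) = -13*(-2 + j²) = 26 - 13*j²)
-21080 - p(b(12, -10), -179) = -21080 - (26 - 13*(-179)²) = -21080 - (26 - 13*32041) = -21080 - (26 - 416533) = -21080 - 1*(-416507) = -21080 + 416507 = 395427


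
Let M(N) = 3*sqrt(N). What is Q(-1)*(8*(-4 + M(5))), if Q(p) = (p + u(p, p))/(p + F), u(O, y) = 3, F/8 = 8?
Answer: -64/63 + 16*sqrt(5)/21 ≈ 0.68780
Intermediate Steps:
F = 64 (F = 8*8 = 64)
Q(p) = (3 + p)/(64 + p) (Q(p) = (p + 3)/(p + 64) = (3 + p)/(64 + p))
Q(-1)*(8*(-4 + M(5))) = ((3 - 1)/(64 - 1))*(8*(-4 + 3*sqrt(5))) = (2/63)*(-32 + 24*sqrt(5)) = ((1/63)*2)*(-32 + 24*sqrt(5)) = 2*(-32 + 24*sqrt(5))/63 = -64/63 + 16*sqrt(5)/21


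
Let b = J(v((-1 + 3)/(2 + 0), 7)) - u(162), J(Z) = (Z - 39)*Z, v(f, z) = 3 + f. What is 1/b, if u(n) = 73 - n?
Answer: -1/51 ≈ -0.019608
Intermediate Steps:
J(Z) = Z*(-39 + Z) (J(Z) = (-39 + Z)*Z = Z*(-39 + Z))
b = -51 (b = (3 + (-1 + 3)/(2 + 0))*(-39 + (3 + (-1 + 3)/(2 + 0))) - (73 - 1*162) = (3 + 2/2)*(-39 + (3 + 2/2)) - (73 - 162) = (3 + 2*(½))*(-39 + (3 + 2*(½))) - 1*(-89) = (3 + 1)*(-39 + (3 + 1)) + 89 = 4*(-39 + 4) + 89 = 4*(-35) + 89 = -140 + 89 = -51)
1/b = 1/(-51) = -1/51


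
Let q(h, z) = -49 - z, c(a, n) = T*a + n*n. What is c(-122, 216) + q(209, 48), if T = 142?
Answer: 29235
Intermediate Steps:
c(a, n) = n² + 142*a (c(a, n) = 142*a + n*n = 142*a + n² = n² + 142*a)
c(-122, 216) + q(209, 48) = (216² + 142*(-122)) + (-49 - 1*48) = (46656 - 17324) + (-49 - 48) = 29332 - 97 = 29235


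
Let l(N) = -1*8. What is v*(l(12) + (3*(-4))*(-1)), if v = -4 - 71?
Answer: -300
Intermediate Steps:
l(N) = -8
v = -75
v*(l(12) + (3*(-4))*(-1)) = -75*(-8 + (3*(-4))*(-1)) = -75*(-8 - 12*(-1)) = -75*(-8 + 12) = -75*4 = -300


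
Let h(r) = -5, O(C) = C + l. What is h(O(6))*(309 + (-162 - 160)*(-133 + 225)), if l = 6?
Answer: 146575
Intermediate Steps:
O(C) = 6 + C (O(C) = C + 6 = 6 + C)
h(O(6))*(309 + (-162 - 160)*(-133 + 225)) = -5*(309 + (-162 - 160)*(-133 + 225)) = -5*(309 - 322*92) = -5*(309 - 29624) = -5*(-29315) = 146575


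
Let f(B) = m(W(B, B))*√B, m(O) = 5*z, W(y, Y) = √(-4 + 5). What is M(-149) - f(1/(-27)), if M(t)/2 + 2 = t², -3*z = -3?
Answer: 44398 - 5*I*√3/9 ≈ 44398.0 - 0.96225*I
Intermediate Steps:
z = 1 (z = -⅓*(-3) = 1)
W(y, Y) = 1 (W(y, Y) = √1 = 1)
M(t) = -4 + 2*t²
m(O) = 5 (m(O) = 5*1 = 5)
f(B) = 5*√B
M(-149) - f(1/(-27)) = (-4 + 2*(-149)²) - 5*√(1/(-27)) = (-4 + 2*22201) - 5*√(-1/27) = (-4 + 44402) - 5*I*√3/9 = 44398 - 5*I*√3/9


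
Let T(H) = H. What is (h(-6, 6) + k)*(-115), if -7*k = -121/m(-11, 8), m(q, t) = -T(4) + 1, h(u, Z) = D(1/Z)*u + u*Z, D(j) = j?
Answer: 103270/21 ≈ 4917.6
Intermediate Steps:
h(u, Z) = Z*u + u/Z (h(u, Z) = (1/Z)*u + u*Z = u/Z + Z*u = Z*u + u/Z)
m(q, t) = -3 (m(q, t) = -1*4 + 1 = -4 + 1 = -3)
k = -121/21 (k = -(-121)/(7*(-3)) = -(-121)*(-1)/(7*3) = -⅐*121/3 = -121/21 ≈ -5.7619)
(h(-6, 6) + k)*(-115) = ((6*(-6) - 6/6) - 121/21)*(-115) = ((-36 - 6*⅙) - 121/21)*(-115) = ((-36 - 1) - 121/21)*(-115) = (-37 - 121/21)*(-115) = -898/21*(-115) = 103270/21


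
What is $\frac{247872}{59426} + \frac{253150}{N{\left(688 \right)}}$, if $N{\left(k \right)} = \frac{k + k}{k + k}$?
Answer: $\frac{7521969886}{29713} \approx 2.5315 \cdot 10^{5}$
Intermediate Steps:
$N{\left(k \right)} = 1$ ($N{\left(k \right)} = \frac{2 k}{2 k} = 2 k \frac{1}{2 k} = 1$)
$\frac{247872}{59426} + \frac{253150}{N{\left(688 \right)}} = \frac{247872}{59426} + \frac{253150}{1} = 247872 \cdot \frac{1}{59426} + 253150 \cdot 1 = \frac{123936}{29713} + 253150 = \frac{7521969886}{29713}$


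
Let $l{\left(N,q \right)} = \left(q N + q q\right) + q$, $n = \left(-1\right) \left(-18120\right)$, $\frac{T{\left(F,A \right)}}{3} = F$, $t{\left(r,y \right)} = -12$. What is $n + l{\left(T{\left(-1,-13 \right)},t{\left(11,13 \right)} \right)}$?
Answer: $18288$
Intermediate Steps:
$T{\left(F,A \right)} = 3 F$
$n = 18120$
$l{\left(N,q \right)} = q + q^{2} + N q$ ($l{\left(N,q \right)} = \left(N q + q^{2}\right) + q = \left(q^{2} + N q\right) + q = q + q^{2} + N q$)
$n + l{\left(T{\left(-1,-13 \right)},t{\left(11,13 \right)} \right)} = 18120 - 12 \left(1 + 3 \left(-1\right) - 12\right) = 18120 - 12 \left(1 - 3 - 12\right) = 18120 - -168 = 18120 + 168 = 18288$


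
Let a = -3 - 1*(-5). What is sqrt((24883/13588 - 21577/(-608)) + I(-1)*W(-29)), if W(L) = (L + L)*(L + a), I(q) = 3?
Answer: 3*sqrt(140276547567782)/516344 ≈ 68.814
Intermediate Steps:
a = 2 (a = -3 + 5 = 2)
W(L) = 2*L*(2 + L) (W(L) = (L + L)*(L + 2) = (2*L)*(2 + L) = 2*L*(2 + L))
sqrt((24883/13588 - 21577/(-608)) + I(-1)*W(-29)) = sqrt((24883/13588 - 21577/(-608)) + 3*(2*(-29)*(2 - 29))) = sqrt((24883*(1/13588) - 21577*(-1/608)) + 3*(2*(-29)*(-27))) = sqrt((24883/13588 + 21577/608) + 3*1566) = sqrt(77079285/2065376 + 4698) = sqrt(9780215733/2065376) = 3*sqrt(140276547567782)/516344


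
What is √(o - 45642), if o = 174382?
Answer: 2*√32185 ≈ 358.80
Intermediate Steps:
√(o - 45642) = √(174382 - 45642) = √128740 = 2*√32185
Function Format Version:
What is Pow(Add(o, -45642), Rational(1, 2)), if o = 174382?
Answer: Mul(2, Pow(32185, Rational(1, 2))) ≈ 358.80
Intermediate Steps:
Pow(Add(o, -45642), Rational(1, 2)) = Pow(Add(174382, -45642), Rational(1, 2)) = Pow(128740, Rational(1, 2)) = Mul(2, Pow(32185, Rational(1, 2)))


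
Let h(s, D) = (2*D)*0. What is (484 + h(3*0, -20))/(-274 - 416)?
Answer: -242/345 ≈ -0.70145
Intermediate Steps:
h(s, D) = 0
(484 + h(3*0, -20))/(-274 - 416) = (484 + 0)/(-274 - 416) = 484/(-690) = 484*(-1/690) = -242/345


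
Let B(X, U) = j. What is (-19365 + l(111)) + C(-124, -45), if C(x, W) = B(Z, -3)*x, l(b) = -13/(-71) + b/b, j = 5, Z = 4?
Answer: -1418851/71 ≈ -19984.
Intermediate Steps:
B(X, U) = 5
l(b) = 84/71 (l(b) = -13*(-1/71) + 1 = 13/71 + 1 = 84/71)
C(x, W) = 5*x
(-19365 + l(111)) + C(-124, -45) = (-19365 + 84/71) + 5*(-124) = -1374831/71 - 620 = -1418851/71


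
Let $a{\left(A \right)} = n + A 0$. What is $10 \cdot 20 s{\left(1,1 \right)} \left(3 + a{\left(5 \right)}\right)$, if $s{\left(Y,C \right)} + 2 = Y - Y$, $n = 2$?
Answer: $-2000$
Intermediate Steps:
$s{\left(Y,C \right)} = -2$ ($s{\left(Y,C \right)} = -2 + \left(Y - Y\right) = -2 + 0 = -2$)
$a{\left(A \right)} = 2$ ($a{\left(A \right)} = 2 + A 0 = 2 + 0 = 2$)
$10 \cdot 20 s{\left(1,1 \right)} \left(3 + a{\left(5 \right)}\right) = 10 \cdot 20 \left(- 2 \left(3 + 2\right)\right) = 200 \left(\left(-2\right) 5\right) = 200 \left(-10\right) = -2000$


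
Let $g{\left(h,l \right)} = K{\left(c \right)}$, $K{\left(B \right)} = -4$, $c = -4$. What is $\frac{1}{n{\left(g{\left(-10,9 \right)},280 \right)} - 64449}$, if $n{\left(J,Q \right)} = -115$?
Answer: $- \frac{1}{64564} \approx -1.5489 \cdot 10^{-5}$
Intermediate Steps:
$g{\left(h,l \right)} = -4$
$\frac{1}{n{\left(g{\left(-10,9 \right)},280 \right)} - 64449} = \frac{1}{-115 - 64449} = \frac{1}{-64564} = - \frac{1}{64564}$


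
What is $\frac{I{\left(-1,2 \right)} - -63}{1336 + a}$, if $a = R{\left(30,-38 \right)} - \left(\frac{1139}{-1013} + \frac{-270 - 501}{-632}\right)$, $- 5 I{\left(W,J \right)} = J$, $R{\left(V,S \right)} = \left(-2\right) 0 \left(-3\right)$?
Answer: $\frac{200387608}{4276337005} \approx 0.04686$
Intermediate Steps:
$R{\left(V,S \right)} = 0$ ($R{\left(V,S \right)} = 0 \left(-3\right) = 0$)
$I{\left(W,J \right)} = - \frac{J}{5}$
$a = - \frac{61175}{640216}$ ($a = 0 - \left(\frac{1139}{-1013} + \frac{-270 - 501}{-632}\right) = 0 - \left(1139 \left(- \frac{1}{1013}\right) + \left(-270 - 501\right) \left(- \frac{1}{632}\right)\right) = 0 - \left(- \frac{1139}{1013} - - \frac{771}{632}\right) = 0 - \left(- \frac{1139}{1013} + \frac{771}{632}\right) = 0 - \frac{61175}{640216} = - \frac{61175}{640216} \approx -0.095554$)
$\frac{I{\left(-1,2 \right)} - -63}{1336 + a} = \frac{\left(- \frac{1}{5}\right) 2 - -63}{1336 - \frac{61175}{640216}} = \frac{- \frac{2}{5} + 63}{\frac{855267401}{640216}} = \frac{640216}{855267401} \cdot \frac{313}{5} = \frac{200387608}{4276337005}$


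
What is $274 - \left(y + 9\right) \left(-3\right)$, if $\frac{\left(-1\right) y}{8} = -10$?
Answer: $541$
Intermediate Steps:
$y = 80$ ($y = \left(-8\right) \left(-10\right) = 80$)
$274 - \left(y + 9\right) \left(-3\right) = 274 - \left(80 + 9\right) \left(-3\right) = 274 - 89 \left(-3\right) = 274 - -267 = 274 + 267 = 541$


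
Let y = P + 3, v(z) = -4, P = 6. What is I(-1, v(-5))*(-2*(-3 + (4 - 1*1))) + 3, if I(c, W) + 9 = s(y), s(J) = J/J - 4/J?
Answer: 3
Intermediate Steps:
y = 9 (y = 6 + 3 = 9)
s(J) = 1 - 4/J
I(c, W) = -76/9 (I(c, W) = -9 + (-4 + 9)/9 = -9 + (1/9)*5 = -9 + 5/9 = -76/9)
I(-1, v(-5))*(-2*(-3 + (4 - 1*1))) + 3 = -(-152)*(-3 + (4 - 1*1))/9 + 3 = -(-152)*(-3 + (4 - 1))/9 + 3 = -(-152)*(-3 + 3)/9 + 3 = -(-152)*0/9 + 3 = -76/9*0 + 3 = 0 + 3 = 3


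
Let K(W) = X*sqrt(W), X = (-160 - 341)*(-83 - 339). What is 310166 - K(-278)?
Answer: 310166 - 211422*I*sqrt(278) ≈ 3.1017e+5 - 3.5251e+6*I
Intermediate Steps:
X = 211422 (X = -501*(-422) = 211422)
K(W) = 211422*sqrt(W)
310166 - K(-278) = 310166 - 211422*sqrt(-278) = 310166 - 211422*I*sqrt(278)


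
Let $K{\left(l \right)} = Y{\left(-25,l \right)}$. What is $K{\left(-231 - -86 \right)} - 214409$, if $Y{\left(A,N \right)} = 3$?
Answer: $-214406$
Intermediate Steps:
$K{\left(l \right)} = 3$
$K{\left(-231 - -86 \right)} - 214409 = 3 - 214409 = -214406$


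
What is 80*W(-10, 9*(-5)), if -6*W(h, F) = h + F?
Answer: 2200/3 ≈ 733.33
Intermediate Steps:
W(h, F) = -F/6 - h/6 (W(h, F) = -(h + F)/6 = -(F + h)/6 = -F/6 - h/6)
80*W(-10, 9*(-5)) = 80*(-3*(-5)/2 - ⅙*(-10)) = 80*(-⅙*(-45) + 5/3) = 80*(15/2 + 5/3) = 80*(55/6) = 2200/3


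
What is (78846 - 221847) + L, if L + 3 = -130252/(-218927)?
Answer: -31307306456/218927 ≈ -1.4300e+5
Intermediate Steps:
L = -526529/218927 (L = -3 - 130252/(-218927) = -3 - 130252*(-1/218927) = -3 + 130252/218927 = -526529/218927 ≈ -2.4050)
(78846 - 221847) + L = (78846 - 221847) - 526529/218927 = -143001 - 526529/218927 = -31307306456/218927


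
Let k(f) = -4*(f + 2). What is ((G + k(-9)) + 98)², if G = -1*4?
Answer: 14884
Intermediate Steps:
k(f) = -8 - 4*f (k(f) = -4*(2 + f) = -8 - 4*f)
G = -4
((G + k(-9)) + 98)² = ((-4 + (-8 - 4*(-9))) + 98)² = ((-4 + (-8 + 36)) + 98)² = ((-4 + 28) + 98)² = (24 + 98)² = 122² = 14884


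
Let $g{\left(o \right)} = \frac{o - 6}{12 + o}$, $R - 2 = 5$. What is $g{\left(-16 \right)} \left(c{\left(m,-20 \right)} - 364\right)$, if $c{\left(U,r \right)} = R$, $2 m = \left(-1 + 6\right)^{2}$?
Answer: $- \frac{3927}{2} \approx -1963.5$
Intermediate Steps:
$R = 7$ ($R = 2 + 5 = 7$)
$m = \frac{25}{2}$ ($m = \frac{\left(-1 + 6\right)^{2}}{2} = \frac{5^{2}}{2} = \frac{1}{2} \cdot 25 = \frac{25}{2} \approx 12.5$)
$g{\left(o \right)} = \frac{-6 + o}{12 + o}$
$c{\left(U,r \right)} = 7$
$g{\left(-16 \right)} \left(c{\left(m,-20 \right)} - 364\right) = \frac{-6 - 16}{12 - 16} \left(7 - 364\right) = \frac{1}{-4} \left(-22\right) \left(-357\right) = \left(- \frac{1}{4}\right) \left(-22\right) \left(-357\right) = \frac{11}{2} \left(-357\right) = - \frac{3927}{2}$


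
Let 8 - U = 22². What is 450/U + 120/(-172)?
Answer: -16815/10234 ≈ -1.6431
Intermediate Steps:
U = -476 (U = 8 - 1*22² = 8 - 1*484 = 8 - 484 = -476)
450/U + 120/(-172) = 450/(-476) + 120/(-172) = 450*(-1/476) + 120*(-1/172) = -225/238 - 30/43 = -16815/10234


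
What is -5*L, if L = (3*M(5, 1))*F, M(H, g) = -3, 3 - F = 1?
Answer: 90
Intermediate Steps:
F = 2 (F = 3 - 1*1 = 3 - 1 = 2)
L = -18 (L = (3*(-3))*2 = -9*2 = -18)
-5*L = -5*(-18) = 90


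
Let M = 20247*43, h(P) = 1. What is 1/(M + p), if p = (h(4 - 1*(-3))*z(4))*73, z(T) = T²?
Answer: 1/871789 ≈ 1.1471e-6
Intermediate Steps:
M = 870621
p = 1168 (p = (1*4²)*73 = (1*16)*73 = 16*73 = 1168)
1/(M + p) = 1/(870621 + 1168) = 1/871789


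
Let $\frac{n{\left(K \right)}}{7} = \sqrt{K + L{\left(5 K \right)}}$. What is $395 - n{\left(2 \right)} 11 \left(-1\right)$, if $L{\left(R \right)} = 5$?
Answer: $395 + 77 \sqrt{7} \approx 598.72$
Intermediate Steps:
$n{\left(K \right)} = 7 \sqrt{5 + K}$ ($n{\left(K \right)} = 7 \sqrt{K + 5} = 7 \sqrt{5 + K}$)
$395 - n{\left(2 \right)} 11 \left(-1\right) = 395 - 7 \sqrt{5 + 2} \cdot 11 \left(-1\right) = 395 - 7 \sqrt{7} \cdot 11 \left(-1\right) = 395 - 77 \sqrt{7} \left(-1\right) = 395 - - 77 \sqrt{7} = 395 + 77 \sqrt{7}$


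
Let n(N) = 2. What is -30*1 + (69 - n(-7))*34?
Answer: 2248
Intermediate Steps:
-30*1 + (69 - n(-7))*34 = -30*1 + (69 - 1*2)*34 = -30 + (69 - 2)*34 = -30 + 67*34 = -30 + 2278 = 2248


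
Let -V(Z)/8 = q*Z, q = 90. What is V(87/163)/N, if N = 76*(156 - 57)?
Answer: -1740/34067 ≈ -0.051076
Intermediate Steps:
N = 7524 (N = 76*99 = 7524)
V(Z) = -720*Z
V(87/163)/N = -62640/163/7524 = -62640/163*(1/7524) = -720*87/163*(1/7524) = -62640/163*1/7524 = -1740/34067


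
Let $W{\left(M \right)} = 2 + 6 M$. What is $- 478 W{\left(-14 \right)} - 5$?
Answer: $39191$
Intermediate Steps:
$- 478 W{\left(-14 \right)} - 5 = - 478 \left(2 + 6 \left(-14\right)\right) - 5 = - 478 \left(2 - 84\right) - 5 = \left(-478\right) \left(-82\right) - 5 = 39196 - 5 = 39191$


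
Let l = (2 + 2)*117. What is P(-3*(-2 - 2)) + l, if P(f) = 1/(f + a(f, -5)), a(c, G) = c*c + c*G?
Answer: 44929/96 ≈ 468.01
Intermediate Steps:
a(c, G) = c² + G*c
P(f) = 1/(f + f*(-5 + f))
l = 468 (l = 4*117 = 468)
P(-3*(-2 - 2)) + l = 1/(((-3*(-2 - 2)))*(-4 - 3*(-2 - 2))) + 468 = 1/(((-3*(-4)))*(-4 - 3*(-4))) + 468 = 1/(12*(-4 + 12)) + 468 = (1/12)/8 + 468 = (1/12)*(⅛) + 468 = 1/96 + 468 = 44929/96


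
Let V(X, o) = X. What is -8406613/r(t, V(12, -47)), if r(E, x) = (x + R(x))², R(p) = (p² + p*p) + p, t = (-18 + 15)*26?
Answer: -8406613/97344 ≈ -86.360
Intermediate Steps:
t = -78 (t = -3*26 = -78)
R(p) = p + 2*p² (R(p) = (p² + p²) + p = 2*p² + p = p + 2*p²)
r(E, x) = (x + x*(1 + 2*x))²
-8406613/r(t, V(12, -47)) = -8406613*1/(576*(1 + 12)²) = -8406613/(4*144*13²) = -8406613/(4*144*169) = -8406613/97344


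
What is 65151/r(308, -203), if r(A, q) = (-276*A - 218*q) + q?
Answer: -65151/40957 ≈ -1.5907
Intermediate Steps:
r(A, q) = -276*A - 217*q
65151/r(308, -203) = 65151/(-276*308 - 217*(-203)) = 65151/(-85008 + 44051) = 65151/(-40957) = 65151*(-1/40957) = -65151/40957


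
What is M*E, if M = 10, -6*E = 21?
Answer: -35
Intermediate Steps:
E = -7/2 (E = -1/6*21 = -7/2 ≈ -3.5000)
M*E = 10*(-7/2) = -35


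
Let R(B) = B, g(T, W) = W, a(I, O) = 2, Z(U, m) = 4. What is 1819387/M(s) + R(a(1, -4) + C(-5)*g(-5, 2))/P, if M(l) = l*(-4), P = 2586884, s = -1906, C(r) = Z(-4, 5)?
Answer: 1176635799087/4930600904 ≈ 238.64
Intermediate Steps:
C(r) = 4
M(l) = -4*l
1819387/M(s) + R(a(1, -4) + C(-5)*g(-5, 2))/P = 1819387/((-4*(-1906))) + (2 + 4*2)/2586884 = 1819387/7624 + (2 + 8)*(1/2586884) = 1819387*(1/7624) + 10*(1/2586884) = 1819387/7624 + 5/1293442 = 1176635799087/4930600904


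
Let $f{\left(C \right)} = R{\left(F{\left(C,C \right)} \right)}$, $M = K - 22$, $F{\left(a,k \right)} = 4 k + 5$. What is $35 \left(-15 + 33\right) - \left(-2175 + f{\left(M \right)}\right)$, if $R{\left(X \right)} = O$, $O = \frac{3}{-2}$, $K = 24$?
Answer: $\frac{5613}{2} \approx 2806.5$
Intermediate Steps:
$F{\left(a,k \right)} = 5 + 4 k$
$O = - \frac{3}{2}$ ($O = 3 \left(- \frac{1}{2}\right) = - \frac{3}{2} \approx -1.5$)
$M = 2$ ($M = 24 - 22 = 2$)
$R{\left(X \right)} = - \frac{3}{2}$
$f{\left(C \right)} = - \frac{3}{2}$
$35 \left(-15 + 33\right) - \left(-2175 + f{\left(M \right)}\right) = 35 \left(-15 + 33\right) - \left(-2175 - \frac{3}{2}\right) = 35 \cdot 18 - - \frac{4353}{2} = 630 + \frac{4353}{2} = \frac{5613}{2}$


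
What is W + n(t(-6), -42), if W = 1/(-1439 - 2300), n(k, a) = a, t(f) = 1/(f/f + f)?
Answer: -157039/3739 ≈ -42.000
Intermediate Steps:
t(f) = 1/(1 + f)
W = -1/3739 (W = 1/(-3739) = -1/3739 ≈ -0.00026745)
W + n(t(-6), -42) = -1/3739 - 42 = -157039/3739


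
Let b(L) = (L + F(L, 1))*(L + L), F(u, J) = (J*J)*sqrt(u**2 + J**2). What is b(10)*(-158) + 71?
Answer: -31529 - 3160*sqrt(101) ≈ -63287.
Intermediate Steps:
F(u, J) = J**2*sqrt(J**2 + u**2)
b(L) = 2*L*(L + sqrt(1 + L**2)) (b(L) = (L + 1**2*sqrt(1**2 + L**2))*(L + L) = (L + 1*sqrt(1 + L**2))*(2*L) = (L + sqrt(1 + L**2))*(2*L) = 2*L*(L + sqrt(1 + L**2)))
b(10)*(-158) + 71 = (2*10*(10 + sqrt(1 + 10**2)))*(-158) + 71 = (2*10*(10 + sqrt(1 + 100)))*(-158) + 71 = (2*10*(10 + sqrt(101)))*(-158) + 71 = (200 + 20*sqrt(101))*(-158) + 71 = (-31600 - 3160*sqrt(101)) + 71 = -31529 - 3160*sqrt(101)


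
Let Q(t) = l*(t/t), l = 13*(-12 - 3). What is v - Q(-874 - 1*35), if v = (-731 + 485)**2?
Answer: 60711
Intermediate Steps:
l = -195 (l = 13*(-15) = -195)
v = 60516 (v = (-246)**2 = 60516)
Q(t) = -195 (Q(t) = -195*t/t = -195*1 = -195)
v - Q(-874 - 1*35) = 60516 - 1*(-195) = 60516 + 195 = 60711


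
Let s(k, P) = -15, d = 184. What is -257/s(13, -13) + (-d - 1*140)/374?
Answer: 45629/2805 ≈ 16.267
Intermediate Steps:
-257/s(13, -13) + (-d - 1*140)/374 = -257/(-15) + (-1*184 - 1*140)/374 = -257*(-1/15) + (-184 - 140)*(1/374) = 257/15 - 324*1/374 = 257/15 - 162/187 = 45629/2805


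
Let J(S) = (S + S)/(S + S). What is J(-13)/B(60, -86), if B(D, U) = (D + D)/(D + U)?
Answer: -13/60 ≈ -0.21667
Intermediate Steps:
J(S) = 1 (J(S) = (2*S)/((2*S)) = (2*S)*(1/(2*S)) = 1)
B(D, U) = 2*D/(D + U) (B(D, U) = (2*D)/(D + U) = 2*D/(D + U))
J(-13)/B(60, -86) = 1/(2*60/(60 - 86)) = 1/(2*60/(-26)) = 1/(2*60*(-1/26)) = 1/(-60/13) = 1*(-13/60) = -13/60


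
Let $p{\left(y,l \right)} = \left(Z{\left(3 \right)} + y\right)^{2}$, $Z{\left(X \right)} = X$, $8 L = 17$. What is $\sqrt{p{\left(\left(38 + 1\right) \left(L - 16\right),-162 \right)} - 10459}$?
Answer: $\frac{\sqrt{17863649}}{8} \approx 528.32$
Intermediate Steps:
$L = \frac{17}{8}$ ($L = \frac{1}{8} \cdot 17 = \frac{17}{8} \approx 2.125$)
$p{\left(y,l \right)} = \left(3 + y\right)^{2}$
$\sqrt{p{\left(\left(38 + 1\right) \left(L - 16\right),-162 \right)} - 10459} = \sqrt{\left(3 + \left(38 + 1\right) \left(\frac{17}{8} - 16\right)\right)^{2} - 10459} = \sqrt{\left(3 + 39 \left(- \frac{111}{8}\right)\right)^{2} - 10459} = \sqrt{\left(3 - \frac{4329}{8}\right)^{2} - 10459} = \sqrt{\left(- \frac{4305}{8}\right)^{2} - 10459} = \sqrt{\frac{18533025}{64} - 10459} = \sqrt{\frac{17863649}{64}} = \frac{\sqrt{17863649}}{8}$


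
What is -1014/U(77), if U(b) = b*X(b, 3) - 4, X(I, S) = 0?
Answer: 507/2 ≈ 253.50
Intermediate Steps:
U(b) = -4 (U(b) = b*0 - 4 = 0 - 4 = -4)
-1014/U(77) = -1014/(-4) = -1014*(-¼) = 507/2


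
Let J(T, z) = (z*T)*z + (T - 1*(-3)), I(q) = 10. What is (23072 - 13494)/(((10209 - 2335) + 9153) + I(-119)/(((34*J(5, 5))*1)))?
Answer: 10827929/19249026 ≈ 0.56252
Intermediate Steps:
J(T, z) = 3 + T + T*z**2 (J(T, z) = (T*z)*z + (T + 3) = T*z**2 + (3 + T) = 3 + T + T*z**2)
(23072 - 13494)/(((10209 - 2335) + 9153) + I(-119)/(((34*J(5, 5))*1))) = (23072 - 13494)/(((10209 - 2335) + 9153) + 10/(((34*(3 + 5 + 5*5**2))*1))) = 9578/((7874 + 9153) + 10/(((34*(3 + 5 + 5*25))*1))) = 9578/(17027 + 10/(((34*(3 + 5 + 125))*1))) = 9578/(17027 + 10/(((34*133)*1))) = 9578/(17027 + 10/((4522*1))) = 9578/(17027 + 10/4522) = 9578/(17027 + 10*(1/4522)) = 9578/(17027 + 5/2261) = 9578/(38498052/2261) = 9578*(2261/38498052) = 10827929/19249026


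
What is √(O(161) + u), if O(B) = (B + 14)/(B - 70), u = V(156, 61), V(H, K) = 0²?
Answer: 5*√13/13 ≈ 1.3868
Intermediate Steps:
V(H, K) = 0
u = 0
O(B) = (14 + B)/(-70 + B)
√(O(161) + u) = √((14 + 161)/(-70 + 161) + 0) = √(175/91 + 0) = √((1/91)*175 + 0) = √(25/13 + 0) = √(25/13) = 5*√13/13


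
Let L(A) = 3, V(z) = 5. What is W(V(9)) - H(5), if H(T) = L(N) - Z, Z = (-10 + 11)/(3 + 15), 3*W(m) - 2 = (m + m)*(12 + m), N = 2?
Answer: 979/18 ≈ 54.389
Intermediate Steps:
W(m) = 2/3 + 2*m*(12 + m)/3 (W(m) = 2/3 + ((m + m)*(12 + m))/3 = 2/3 + ((2*m)*(12 + m))/3 = 2/3 + (2*m*(12 + m))/3 = 2/3 + 2*m*(12 + m)/3)
Z = 1/18 ≈ 0.055556
H(T) = 53/18 (H(T) = 3 - 1*1/18 = 3 - 1/18 = 53/18)
W(V(9)) - H(5) = (2/3 + 8*5 + (2/3)*5**2) - 1*53/18 = (2/3 + 40 + (2/3)*25) - 53/18 = (2/3 + 40 + 50/3) - 53/18 = 172/3 - 53/18 = 979/18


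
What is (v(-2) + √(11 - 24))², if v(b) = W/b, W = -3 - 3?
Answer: (3 + I*√13)² ≈ -4.0 + 21.633*I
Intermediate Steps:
W = -6
v(b) = -6/b
(v(-2) + √(11 - 24))² = (-6/(-2) + √(11 - 24))² = (-6*(-½) + √(-13))² = (3 + I*√13)²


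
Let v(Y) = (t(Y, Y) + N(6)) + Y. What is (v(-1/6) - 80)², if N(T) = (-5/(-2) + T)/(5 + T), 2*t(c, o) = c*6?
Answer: 27804529/4356 ≈ 6383.0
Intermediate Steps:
t(c, o) = 3*c (t(c, o) = (c*6)/2 = (6*c)/2 = 3*c)
N(T) = (5/2 + T)/(5 + T) (N(T) = (-5*(-½) + T)/(5 + T) = (5/2 + T)/(5 + T))
v(Y) = 17/22 + 4*Y (v(Y) = (3*Y + (5/2 + 6)/(5 + 6)) + Y = (3*Y + (17/2)/11) + Y = (3*Y + (1/11)*(17/2)) + Y = (3*Y + 17/22) + Y = (17/22 + 3*Y) + Y = 17/22 + 4*Y)
(v(-1/6) - 80)² = ((17/22 + 4*(-1/6)) - 80)² = ((17/22 + 4*(-1*⅙)) - 80)² = ((17/22 + 4*(-⅙)) - 80)² = ((17/22 - ⅔) - 80)² = (7/66 - 80)² = (-5273/66)² = 27804529/4356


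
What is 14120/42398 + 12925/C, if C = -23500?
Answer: -91989/423980 ≈ -0.21697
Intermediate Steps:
14120/42398 + 12925/C = 14120/42398 + 12925/(-23500) = 14120*(1/42398) + 12925*(-1/23500) = 7060/21199 - 11/20 = -91989/423980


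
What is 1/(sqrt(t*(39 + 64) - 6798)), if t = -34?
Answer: -I*sqrt(103)/1030 ≈ -0.0098533*I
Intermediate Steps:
1/(sqrt(t*(39 + 64) - 6798)) = 1/(sqrt(-34*(39 + 64) - 6798)) = 1/(sqrt(-34*103 - 6798)) = 1/(sqrt(-3502 - 6798)) = 1/(sqrt(-10300)) = 1/(10*I*sqrt(103)) = -I*sqrt(103)/1030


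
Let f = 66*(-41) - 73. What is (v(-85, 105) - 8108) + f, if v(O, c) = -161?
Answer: -11048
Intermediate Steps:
f = -2779 (f = -2706 - 73 = -2779)
(v(-85, 105) - 8108) + f = (-161 - 8108) - 2779 = -8269 - 2779 = -11048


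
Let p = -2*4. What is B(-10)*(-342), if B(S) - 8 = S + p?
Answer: 3420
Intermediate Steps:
p = -8
B(S) = S (B(S) = 8 + (S - 8) = 8 + (-8 + S) = S)
B(-10)*(-342) = -10*(-342) = 3420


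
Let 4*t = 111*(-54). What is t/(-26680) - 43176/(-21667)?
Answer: 2368807359/1156151120 ≈ 2.0489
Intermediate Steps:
t = -2997/2 (t = (111*(-54))/4 = (¼)*(-5994) = -2997/2 ≈ -1498.5)
t/(-26680) - 43176/(-21667) = -2997/2/(-26680) - 43176/(-21667) = -2997/2*(-1/26680) - 43176*(-1/21667) = 2997/53360 + 43176/21667 = 2368807359/1156151120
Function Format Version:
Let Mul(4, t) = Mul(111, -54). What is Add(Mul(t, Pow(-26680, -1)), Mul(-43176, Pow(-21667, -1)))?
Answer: Rational(2368807359, 1156151120) ≈ 2.0489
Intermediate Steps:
t = Rational(-2997, 2) (t = Mul(Rational(1, 4), Mul(111, -54)) = Mul(Rational(1, 4), -5994) = Rational(-2997, 2) ≈ -1498.5)
Add(Mul(t, Pow(-26680, -1)), Mul(-43176, Pow(-21667, -1))) = Add(Mul(Rational(-2997, 2), Pow(-26680, -1)), Mul(-43176, Pow(-21667, -1))) = Add(Mul(Rational(-2997, 2), Rational(-1, 26680)), Mul(-43176, Rational(-1, 21667))) = Add(Rational(2997, 53360), Rational(43176, 21667)) = Rational(2368807359, 1156151120)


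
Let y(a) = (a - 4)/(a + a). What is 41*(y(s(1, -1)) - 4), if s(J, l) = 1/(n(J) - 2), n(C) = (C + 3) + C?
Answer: -779/2 ≈ -389.50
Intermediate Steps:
n(C) = 3 + 2*C (n(C) = (3 + C) + C = 3 + 2*C)
s(J, l) = 1/(1 + 2*J) (s(J, l) = 1/((3 + 2*J) - 2) = 1/(1 + 2*J))
y(a) = (-4 + a)/(2*a) (y(a) = (-4 + a)/((2*a)) = (-4 + a)*(1/(2*a)) = (-4 + a)/(2*a))
41*(y(s(1, -1)) - 4) = 41*((-4 + 1/(1 + 2*1))/(2*(1/(1 + 2*1))) - 4) = 41*((-4 + 1/(1 + 2))/(2*(1/(1 + 2))) - 4) = 41*((-4 + 1/3)/(2*(1/3)) - 4) = 41*((-4 + ⅓)/(2*(⅓)) - 4) = 41*((½)*3*(-11/3) - 4) = 41*(-11/2 - 4) = 41*(-19/2) = -779/2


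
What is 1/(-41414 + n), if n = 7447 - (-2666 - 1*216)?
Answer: -1/31085 ≈ -3.2170e-5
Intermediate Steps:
n = 10329 (n = 7447 - (-2666 - 216) = 7447 - 1*(-2882) = 7447 + 2882 = 10329)
1/(-41414 + n) = 1/(-41414 + 10329) = 1/(-31085) = -1/31085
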